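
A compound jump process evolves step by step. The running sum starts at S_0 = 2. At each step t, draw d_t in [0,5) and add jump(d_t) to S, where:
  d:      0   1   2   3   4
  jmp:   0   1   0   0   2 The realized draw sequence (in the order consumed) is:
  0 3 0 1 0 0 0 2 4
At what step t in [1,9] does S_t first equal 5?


t=0: S=2, d=0, jump=0, S_1=2
t=1: S=2, d=3, jump=0, S_2=2
t=2: S=2, d=0, jump=0, S_3=2
t=3: S=2, d=1, jump=1, S_4=3
t=4: S=3, d=0, jump=0, S_5=3
t=5: S=3, d=0, jump=0, S_6=3
t=6: S=3, d=0, jump=0, S_7=3
t=7: S=3, d=2, jump=0, S_8=3
t=8: S=3, d=4, jump=2, S_9=5

9


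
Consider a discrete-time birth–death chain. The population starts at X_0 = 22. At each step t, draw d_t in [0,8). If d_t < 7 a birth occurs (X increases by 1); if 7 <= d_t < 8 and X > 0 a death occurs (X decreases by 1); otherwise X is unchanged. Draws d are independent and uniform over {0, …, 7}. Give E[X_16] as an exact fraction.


34

X can drop by at most 1 per step and X_0 = 22 > T = 16, so X_t >= 22 − t >= 6 > 0 for every t <= 16: the floor at 0 (the 'and X > 0' condition) never binds. Hence X_16 = X_0 + Σ_{t<16} Y_t with i.i.d. increments Y_t = y(d_t) ∈ {+1, −1, 0}.
Outcome values over d=0..7: [1, 1, 1, 1, 1, 1, 1, -1]
Σy = 6, Σy² = 8, M = 8
μ = 6/8 = 3/4,  σ² = 8/8 − (3/4)² = 7/16
E[X_16] = 22 + 16·(3/4) = 34


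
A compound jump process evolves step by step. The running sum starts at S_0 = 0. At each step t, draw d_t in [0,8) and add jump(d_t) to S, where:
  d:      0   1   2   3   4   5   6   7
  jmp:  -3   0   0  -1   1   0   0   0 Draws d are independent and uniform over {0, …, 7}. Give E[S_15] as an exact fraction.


-45/8

Outcome values over d=0..7: [-3, 0, 0, -1, 1, 0, 0, 0]
Σy = -3, Σy² = 11, M = 8
μ = -3/8 = -3/8,  σ² = 11/8 − (-3/8)² = 79/64
E[S_15] = 0 + 15·(-3/8) = -45/8


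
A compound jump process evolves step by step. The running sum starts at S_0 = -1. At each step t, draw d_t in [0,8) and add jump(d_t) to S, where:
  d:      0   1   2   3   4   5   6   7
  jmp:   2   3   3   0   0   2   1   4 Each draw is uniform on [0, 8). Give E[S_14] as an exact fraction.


Outcome values over d=0..7: [2, 3, 3, 0, 0, 2, 1, 4]
Σy = 15, Σy² = 43, M = 8
μ = 15/8 = 15/8,  σ² = 43/8 − (15/8)² = 119/64
E[S_14] = -1 + 14·(15/8) = 101/4

101/4


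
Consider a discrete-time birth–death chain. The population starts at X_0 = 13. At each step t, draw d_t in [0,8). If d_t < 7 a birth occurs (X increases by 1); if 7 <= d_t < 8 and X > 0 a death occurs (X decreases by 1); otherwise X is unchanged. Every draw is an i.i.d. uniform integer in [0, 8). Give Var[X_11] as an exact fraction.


X can drop by at most 1 per step and X_0 = 13 > T = 11, so X_t >= 13 − t >= 2 > 0 for every t <= 11: the floor at 0 (the 'and X > 0' condition) never binds. Hence X_11 = X_0 + Σ_{t<11} Y_t with i.i.d. increments Y_t = y(d_t) ∈ {+1, −1, 0}.
Outcome values over d=0..7: [1, 1, 1, 1, 1, 1, 1, -1]
Σy = 6, Σy² = 8, M = 8
μ = 6/8 = 3/4,  σ² = 8/8 − (3/4)² = 7/16
Independent increments: Var[X_11] = 11·σ² = 11·(7/16) = 77/16

77/16


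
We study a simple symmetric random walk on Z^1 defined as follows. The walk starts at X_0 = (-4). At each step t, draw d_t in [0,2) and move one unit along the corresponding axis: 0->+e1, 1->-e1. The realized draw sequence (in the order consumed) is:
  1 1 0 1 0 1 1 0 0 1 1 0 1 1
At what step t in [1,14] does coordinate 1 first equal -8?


14

t=0: X=(-4), d=1 → -e1, X_1=(-5)
t=1: X=(-5), d=1 → -e1, X_2=(-6)
t=2: X=(-6), d=0 → +e1, X_3=(-5)
t=3: X=(-5), d=1 → -e1, X_4=(-6)
t=4: X=(-6), d=0 → +e1, X_5=(-5)
t=5: X=(-5), d=1 → -e1, X_6=(-6)
t=6: X=(-6), d=1 → -e1, X_7=(-7)
t=7: X=(-7), d=0 → +e1, X_8=(-6)
t=8: X=(-6), d=0 → +e1, X_9=(-5)
t=9: X=(-5), d=1 → -e1, X_10=(-6)
t=10: X=(-6), d=1 → -e1, X_11=(-7)
t=11: X=(-7), d=0 → +e1, X_12=(-6)
t=12: X=(-6), d=1 → -e1, X_13=(-7)
t=13: X=(-7), d=1 → -e1, X_14=(-8)


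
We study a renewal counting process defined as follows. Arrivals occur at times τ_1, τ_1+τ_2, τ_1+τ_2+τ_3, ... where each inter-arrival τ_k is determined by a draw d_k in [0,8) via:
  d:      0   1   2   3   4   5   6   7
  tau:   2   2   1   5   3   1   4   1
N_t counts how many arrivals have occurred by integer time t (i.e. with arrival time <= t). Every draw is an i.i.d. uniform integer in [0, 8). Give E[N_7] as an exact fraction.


5949171/2097152

Inter-arrival values over d=0..7: [2, 2, 1, 5, 3, 1, 4, 1]
Each d has probability 1/8, so the pmf of τ is: f(1) = 3/8, f(2) = 1/4, f(3) = 1/8, f(4) = 1/8, f(5) = 1/8
Renewal equation for m(n) = E[N_n]: condition on τ_1 = k (if k <= n, one arrival plus a fresh copy on the remaining n−k steps): m(n) = F(n) + Σ_{k<=n} f(k)·m(n−k), where F(n) = P(τ <= n) and m(0) = 0
m(1) = F(1) = 3/8
m(2) = F(2) + f(1)·m(1) = 5/8 + 3/8·3/8 = 49/64
m(3) = F(3) + f(1)·m(2) + f(2)·m(1) = 3/4 + 3/8·49/64 + 1/4·3/8 = 579/512
m(4) = F(4) + f(1)·m(3) + f(2)·m(2) + f(3)·m(1) = 7/8 + 3/8·579/512 + 1/4·49/64 + 1/8·3/8 = 6297/4096
m(5) = F(5) + f(1)·m(4) + f(2)·m(3) + f(3)·m(2) + f(4)·m(1) = 1 + 3/8·6297/4096 + 1/4·579/512 + 1/8·49/64 + 1/8·3/8 = 65595/32768
m(6) = F(6) + f(1)·m(5) + f(2)·m(4) + f(3)·m(3) + f(4)·m(2) + f(5)·m(1) = 1 + 3/8·65595/32768 + 1/4·6297/4096 + 1/8·579/512 + 1/8·49/64 + 1/8·3/8 = 634113/262144
m(7) = F(7) + f(1)·m(6) + f(2)·m(5) + f(3)·m(4) + f(4)·m(3) + f(5)·m(2) = 1 + 3/8·634113/262144 + 1/4·65595/32768 + 1/8·6297/4096 + 1/8·579/512 + 1/8·49/64 = 5949171/2097152
E[N_7] = m(7) = 5949171/2097152


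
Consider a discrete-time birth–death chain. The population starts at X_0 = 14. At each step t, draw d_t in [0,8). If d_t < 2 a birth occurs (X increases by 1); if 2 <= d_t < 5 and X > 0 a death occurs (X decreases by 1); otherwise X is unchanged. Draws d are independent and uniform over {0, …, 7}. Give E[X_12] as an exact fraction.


25/2

X can drop by at most 1 per step and X_0 = 14 > T = 12, so X_t >= 14 − t >= 2 > 0 for every t <= 12: the floor at 0 (the 'and X > 0' condition) never binds. Hence X_12 = X_0 + Σ_{t<12} Y_t with i.i.d. increments Y_t = y(d_t) ∈ {+1, −1, 0}.
Outcome values over d=0..7: [1, 1, -1, -1, -1, 0, 0, 0]
Σy = -1, Σy² = 5, M = 8
μ = -1/8 = -1/8,  σ² = 5/8 − (-1/8)² = 39/64
E[X_12] = 14 + 12·(-1/8) = 25/2


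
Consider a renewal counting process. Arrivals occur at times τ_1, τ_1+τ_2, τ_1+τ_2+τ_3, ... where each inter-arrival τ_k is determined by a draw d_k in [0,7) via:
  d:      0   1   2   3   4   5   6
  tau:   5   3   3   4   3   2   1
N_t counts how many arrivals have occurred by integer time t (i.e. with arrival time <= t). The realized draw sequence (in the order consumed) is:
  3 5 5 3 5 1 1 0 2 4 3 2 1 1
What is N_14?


5

draw d_1=3: τ_1=4, arrival time A_1=4
draw d_2=5: τ_2=2, arrival time A_2=6
draw d_3=5: τ_3=2, arrival time A_3=8
draw d_4=3: τ_4=4, arrival time A_4=12
draw d_5=5: τ_5=2, arrival time A_5=14
draw d_6=1: τ_6=3, arrival time A_6=17
draw d_7=1: τ_7=3, arrival time A_7=20
draw d_8=0: τ_8=5, arrival time A_8=25
draw d_9=2: τ_9=3, arrival time A_9=28
draw d_10=4: τ_10=3, arrival time A_10=31
draw d_11=3: τ_11=4, arrival time A_11=35
draw d_12=2: τ_12=3, arrival time A_12=38
draw d_13=1: τ_13=3, arrival time A_13=41
draw d_14=1: τ_14=3, arrival time A_14=44
N_t over t=0..14: 0:0 1:0 2:0 3:0 4:1 5:1 6:2 7:2 8:3 9:3 10:3 11:3 12:4 13:4 14:5


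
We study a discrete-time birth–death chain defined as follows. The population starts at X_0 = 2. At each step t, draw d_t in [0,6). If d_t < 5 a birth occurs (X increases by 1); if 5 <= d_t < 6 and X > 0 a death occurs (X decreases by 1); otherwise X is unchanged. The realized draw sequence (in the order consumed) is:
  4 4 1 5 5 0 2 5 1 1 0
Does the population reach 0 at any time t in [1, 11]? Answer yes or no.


t=0: X=2, d=4 → birth, X_1=3
t=1: X=3, d=4 → birth, X_2=4
t=2: X=4, d=1 → birth, X_3=5
t=3: X=5, d=5 → death, X_4=4
t=4: X=4, d=5 → death, X_5=3
t=5: X=3, d=0 → birth, X_6=4
t=6: X=4, d=2 → birth, X_7=5
t=7: X=5, d=5 → death, X_8=4
t=8: X=4, d=1 → birth, X_9=5
t=9: X=5, d=1 → birth, X_10=6
t=10: X=6, d=0 → birth, X_11=7

no


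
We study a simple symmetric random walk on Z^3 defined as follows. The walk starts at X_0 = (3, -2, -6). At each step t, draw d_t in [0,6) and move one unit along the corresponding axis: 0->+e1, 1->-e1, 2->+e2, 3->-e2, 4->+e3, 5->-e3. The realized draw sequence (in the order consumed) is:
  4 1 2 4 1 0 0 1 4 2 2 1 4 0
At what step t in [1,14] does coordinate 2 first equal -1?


t=0: X=(3, -2, -6), d=4 → +e3, X_1=(3, -2, -5)
t=1: X=(3, -2, -5), d=1 → -e1, X_2=(2, -2, -5)
t=2: X=(2, -2, -5), d=2 → +e2, X_3=(2, -1, -5)
t=3: X=(2, -1, -5), d=4 → +e3, X_4=(2, -1, -4)
t=4: X=(2, -1, -4), d=1 → -e1, X_5=(1, -1, -4)
t=5: X=(1, -1, -4), d=0 → +e1, X_6=(2, -1, -4)
t=6: X=(2, -1, -4), d=0 → +e1, X_7=(3, -1, -4)
t=7: X=(3, -1, -4), d=1 → -e1, X_8=(2, -1, -4)
t=8: X=(2, -1, -4), d=4 → +e3, X_9=(2, -1, -3)
t=9: X=(2, -1, -3), d=2 → +e2, X_10=(2, 0, -3)
t=10: X=(2, 0, -3), d=2 → +e2, X_11=(2, 1, -3)
t=11: X=(2, 1, -3), d=1 → -e1, X_12=(1, 1, -3)
t=12: X=(1, 1, -3), d=4 → +e3, X_13=(1, 1, -2)
t=13: X=(1, 1, -2), d=0 → +e1, X_14=(2, 1, -2)

3


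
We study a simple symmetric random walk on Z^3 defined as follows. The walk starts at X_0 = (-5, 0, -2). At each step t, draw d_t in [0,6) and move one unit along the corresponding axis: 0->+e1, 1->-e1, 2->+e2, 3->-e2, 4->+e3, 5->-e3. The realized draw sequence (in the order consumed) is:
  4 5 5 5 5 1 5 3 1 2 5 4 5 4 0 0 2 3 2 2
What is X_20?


t=0: X=(-5, 0, -2), d=4 → +e3, X_1=(-5, 0, -1)
t=1: X=(-5, 0, -1), d=5 → -e3, X_2=(-5, 0, -2)
t=2: X=(-5, 0, -2), d=5 → -e3, X_3=(-5, 0, -3)
t=3: X=(-5, 0, -3), d=5 → -e3, X_4=(-5, 0, -4)
t=4: X=(-5, 0, -4), d=5 → -e3, X_5=(-5, 0, -5)
t=5: X=(-5, 0, -5), d=1 → -e1, X_6=(-6, 0, -5)
t=6: X=(-6, 0, -5), d=5 → -e3, X_7=(-6, 0, -6)
t=7: X=(-6, 0, -6), d=3 → -e2, X_8=(-6, -1, -6)
t=8: X=(-6, -1, -6), d=1 → -e1, X_9=(-7, -1, -6)
t=9: X=(-7, -1, -6), d=2 → +e2, X_10=(-7, 0, -6)
t=10: X=(-7, 0, -6), d=5 → -e3, X_11=(-7, 0, -7)
t=11: X=(-7, 0, -7), d=4 → +e3, X_12=(-7, 0, -6)
t=12: X=(-7, 0, -6), d=5 → -e3, X_13=(-7, 0, -7)
t=13: X=(-7, 0, -7), d=4 → +e3, X_14=(-7, 0, -6)
t=14: X=(-7, 0, -6), d=0 → +e1, X_15=(-6, 0, -6)
t=15: X=(-6, 0, -6), d=0 → +e1, X_16=(-5, 0, -6)
t=16: X=(-5, 0, -6), d=2 → +e2, X_17=(-5, 1, -6)
t=17: X=(-5, 1, -6), d=3 → -e2, X_18=(-5, 0, -6)
t=18: X=(-5, 0, -6), d=2 → +e2, X_19=(-5, 1, -6)
t=19: X=(-5, 1, -6), d=2 → +e2, X_20=(-5, 2, -6)

(-5, 2, -6)


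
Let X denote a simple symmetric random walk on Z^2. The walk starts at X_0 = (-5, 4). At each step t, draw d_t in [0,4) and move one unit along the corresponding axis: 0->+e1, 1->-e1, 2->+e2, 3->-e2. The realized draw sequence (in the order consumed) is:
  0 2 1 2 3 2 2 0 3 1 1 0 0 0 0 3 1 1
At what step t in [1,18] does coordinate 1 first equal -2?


15

t=0: X=(-5, 4), d=0 → +e1, X_1=(-4, 4)
t=1: X=(-4, 4), d=2 → +e2, X_2=(-4, 5)
t=2: X=(-4, 5), d=1 → -e1, X_3=(-5, 5)
t=3: X=(-5, 5), d=2 → +e2, X_4=(-5, 6)
t=4: X=(-5, 6), d=3 → -e2, X_5=(-5, 5)
t=5: X=(-5, 5), d=2 → +e2, X_6=(-5, 6)
t=6: X=(-5, 6), d=2 → +e2, X_7=(-5, 7)
t=7: X=(-5, 7), d=0 → +e1, X_8=(-4, 7)
t=8: X=(-4, 7), d=3 → -e2, X_9=(-4, 6)
t=9: X=(-4, 6), d=1 → -e1, X_10=(-5, 6)
t=10: X=(-5, 6), d=1 → -e1, X_11=(-6, 6)
t=11: X=(-6, 6), d=0 → +e1, X_12=(-5, 6)
t=12: X=(-5, 6), d=0 → +e1, X_13=(-4, 6)
t=13: X=(-4, 6), d=0 → +e1, X_14=(-3, 6)
t=14: X=(-3, 6), d=0 → +e1, X_15=(-2, 6)
t=15: X=(-2, 6), d=3 → -e2, X_16=(-2, 5)
t=16: X=(-2, 5), d=1 → -e1, X_17=(-3, 5)
t=17: X=(-3, 5), d=1 → -e1, X_18=(-4, 5)


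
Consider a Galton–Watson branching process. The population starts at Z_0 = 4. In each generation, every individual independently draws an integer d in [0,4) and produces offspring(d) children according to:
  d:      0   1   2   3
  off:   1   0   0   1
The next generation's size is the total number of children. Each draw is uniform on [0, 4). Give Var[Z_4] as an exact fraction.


Outcome values over d=0..3: [1, 0, 0, 1]
Σy = 2, Σy² = 2, M = 4
μ = 2/4 = 1/2,  σ² = 2/4 − (1/2)² = 1/4
V_0 = 0, E_0 = 4
V_1 = 1/4·E_0 + (1/2)²·V_0 = 1;  E_1 = 2
V_2 = 1/4·E_1 + (1/2)²·V_1 = 3/4;  E_2 = 1
V_3 = 1/4·E_2 + (1/2)²·V_2 = 7/16;  E_3 = 1/2
V_4 = 1/4·E_3 + (1/2)²·V_3 = 15/64;  E_4 = 1/4

15/64


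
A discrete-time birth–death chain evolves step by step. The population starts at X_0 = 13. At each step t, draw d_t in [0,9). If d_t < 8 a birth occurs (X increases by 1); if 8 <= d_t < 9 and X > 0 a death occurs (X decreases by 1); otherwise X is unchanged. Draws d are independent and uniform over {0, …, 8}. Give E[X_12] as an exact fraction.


67/3

X can drop by at most 1 per step and X_0 = 13 > T = 12, so X_t >= 13 − t >= 1 > 0 for every t <= 12: the floor at 0 (the 'and X > 0' condition) never binds. Hence X_12 = X_0 + Σ_{t<12} Y_t with i.i.d. increments Y_t = y(d_t) ∈ {+1, −1, 0}.
Outcome values over d=0..8: [1, 1, 1, 1, 1, 1, 1, 1, -1]
Σy = 7, Σy² = 9, M = 9
μ = 7/9 = 7/9,  σ² = 9/9 − (7/9)² = 32/81
E[X_12] = 13 + 12·(7/9) = 67/3


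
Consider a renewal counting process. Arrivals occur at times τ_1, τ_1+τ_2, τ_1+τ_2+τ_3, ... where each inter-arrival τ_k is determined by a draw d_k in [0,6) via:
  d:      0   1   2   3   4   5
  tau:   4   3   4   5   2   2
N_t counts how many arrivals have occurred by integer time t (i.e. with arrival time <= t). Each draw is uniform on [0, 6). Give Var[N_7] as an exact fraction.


Inter-arrival values over d=0..5: [4, 3, 4, 5, 2, 2]
Each d has probability 1/6, so the pmf of τ is: f(2) = 1/3, f(3) = 1/6, f(4) = 1/3, f(5) = 1/6
Let p_n(j) = P(N_n = j), with p_0 = [1]. Condition on τ_1: p_n(0) = P(τ > n), and for j >= 1, p_n(j) = Σ_{k<=n} f(k)·p_{n−k}(j−1)
p_1 = [1]  (j = 0)
p_2 = [2/3, 1/3]  (j = 0..1)
p_3 = [1/2, 1/2]  (j = 0..1)
p_4 = [1/6, 13/18, 1/9]  (j = 0..2)
p_5 = [0, 7/9, 2/9]  (j = 0..2)
p_6 = [0, 19/36, 47/108, 1/27]  (j = 0..3)
p_7 = [0, 11/36, 65/108, 5/54]  (j = 0..3)
E[N_7] = Σ j·p_7(j) = 193/108;  E[N_7²] = Σ j²·p_7(j) = 383/108
Var[N_7] = 383/108 − (193/108)² = 4115/11664

4115/11664


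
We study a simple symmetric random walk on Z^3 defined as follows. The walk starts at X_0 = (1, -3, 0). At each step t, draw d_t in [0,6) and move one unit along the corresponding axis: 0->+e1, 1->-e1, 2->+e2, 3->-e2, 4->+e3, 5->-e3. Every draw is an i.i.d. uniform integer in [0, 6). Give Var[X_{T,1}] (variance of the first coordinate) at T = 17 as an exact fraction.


Outcome values over d=0..5: [1, -1, 0, 0, 0, 0]
Σy = 0, Σy² = 2, M = 6
μ = 0/6 = 0,  σ² = 2/6 − (0)² = 1/3
Independent increments: Var[X_17] = 17·σ² = 17·(1/3) = 17/3

17/3


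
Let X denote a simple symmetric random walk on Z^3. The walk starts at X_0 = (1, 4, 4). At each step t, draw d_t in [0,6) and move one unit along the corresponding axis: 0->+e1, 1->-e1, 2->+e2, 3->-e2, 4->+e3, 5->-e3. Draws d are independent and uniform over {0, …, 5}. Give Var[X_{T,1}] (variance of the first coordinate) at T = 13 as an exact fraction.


13/3

Outcome values over d=0..5: [1, -1, 0, 0, 0, 0]
Σy = 0, Σy² = 2, M = 6
μ = 0/6 = 0,  σ² = 2/6 − (0)² = 1/3
Independent increments: Var[X_13] = 13·σ² = 13·(1/3) = 13/3


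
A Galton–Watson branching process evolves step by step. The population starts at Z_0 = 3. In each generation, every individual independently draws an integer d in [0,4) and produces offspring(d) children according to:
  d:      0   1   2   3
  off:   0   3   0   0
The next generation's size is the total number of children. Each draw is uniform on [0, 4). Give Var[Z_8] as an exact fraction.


Outcome values over d=0..3: [0, 3, 0, 0]
Σy = 3, Σy² = 9, M = 4
μ = 3/4 = 3/4,  σ² = 9/4 − (3/4)² = 27/16
V_0 = 0, E_0 = 3
V_1 = 27/16·E_0 + (3/4)²·V_0 = 81/16;  E_1 = 9/4
V_2 = 27/16·E_1 + (3/4)²·V_1 = 1701/256;  E_2 = 27/16
V_3 = 27/16·E_2 + (3/4)²·V_2 = 26973/4096;  E_3 = 81/64
V_4 = 27/16·E_3 + (3/4)²·V_3 = 382725/65536;  E_4 = 243/256
V_5 = 27/16·E_4 + (3/4)²·V_4 = 5124141/1048576;  E_5 = 729/1024
V_6 = 27/16·E_5 + (3/4)²·V_5 = 66272661/16777216;  E_6 = 2187/4096
V_7 = 27/16·E_6 + (3/4)²·V_6 = 838318653/268435456;  E_7 = 6561/16384
V_8 = 27/16·E_7 + (3/4)²·V_7 = 10447244325/4294967296;  E_8 = 19683/65536

10447244325/4294967296


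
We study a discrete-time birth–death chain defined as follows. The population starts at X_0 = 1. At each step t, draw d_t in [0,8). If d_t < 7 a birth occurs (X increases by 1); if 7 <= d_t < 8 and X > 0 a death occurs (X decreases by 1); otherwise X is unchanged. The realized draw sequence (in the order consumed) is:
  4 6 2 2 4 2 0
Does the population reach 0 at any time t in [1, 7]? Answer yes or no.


no

t=0: X=1, d=4 → birth, X_1=2
t=1: X=2, d=6 → birth, X_2=3
t=2: X=3, d=2 → birth, X_3=4
t=3: X=4, d=2 → birth, X_4=5
t=4: X=5, d=4 → birth, X_5=6
t=5: X=6, d=2 → birth, X_6=7
t=6: X=7, d=0 → birth, X_7=8


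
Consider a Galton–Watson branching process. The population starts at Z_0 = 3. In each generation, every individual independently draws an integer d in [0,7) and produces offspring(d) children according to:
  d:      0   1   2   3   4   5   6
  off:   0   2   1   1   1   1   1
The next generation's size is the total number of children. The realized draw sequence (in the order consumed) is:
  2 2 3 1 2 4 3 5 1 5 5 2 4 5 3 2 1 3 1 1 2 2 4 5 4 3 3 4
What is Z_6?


gen 0: Z_0=3, draws=[2, 2, 3], offspring=[1, 1, 1], Z_1=3
gen 1: Z_1=3, draws=[1, 2, 4], offspring=[2, 1, 1], Z_2=4
gen 2: Z_2=4, draws=[3, 5, 1, 5], offspring=[1, 1, 2, 1], Z_3=5
gen 3: Z_3=5, draws=[5, 2, 4, 5, 3], offspring=[1, 1, 1, 1, 1], Z_4=5
gen 4: Z_4=5, draws=[2, 1, 3, 1, 1], offspring=[1, 2, 1, 2, 2], Z_5=8
gen 5: Z_5=8, draws=[2, 2, 4, 5, 4, 3, 3, 4], offspring=[1, 1, 1, 1, 1, 1, 1, 1], Z_6=8

8


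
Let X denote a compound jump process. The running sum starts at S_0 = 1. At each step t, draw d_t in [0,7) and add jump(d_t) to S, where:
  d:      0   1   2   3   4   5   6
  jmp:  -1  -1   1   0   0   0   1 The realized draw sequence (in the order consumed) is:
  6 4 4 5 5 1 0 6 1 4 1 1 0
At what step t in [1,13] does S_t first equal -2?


12

t=0: S=1, d=6, jump=1, S_1=2
t=1: S=2, d=4, jump=0, S_2=2
t=2: S=2, d=4, jump=0, S_3=2
t=3: S=2, d=5, jump=0, S_4=2
t=4: S=2, d=5, jump=0, S_5=2
t=5: S=2, d=1, jump=-1, S_6=1
t=6: S=1, d=0, jump=-1, S_7=0
t=7: S=0, d=6, jump=1, S_8=1
t=8: S=1, d=1, jump=-1, S_9=0
t=9: S=0, d=4, jump=0, S_10=0
t=10: S=0, d=1, jump=-1, S_11=-1
t=11: S=-1, d=1, jump=-1, S_12=-2
t=12: S=-2, d=0, jump=-1, S_13=-3


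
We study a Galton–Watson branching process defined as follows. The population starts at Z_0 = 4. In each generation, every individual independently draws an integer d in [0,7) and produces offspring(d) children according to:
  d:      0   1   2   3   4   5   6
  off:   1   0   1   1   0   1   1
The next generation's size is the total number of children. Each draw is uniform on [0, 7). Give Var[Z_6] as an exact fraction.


Outcome values over d=0..6: [1, 0, 1, 1, 0, 1, 1]
Σy = 5, Σy² = 5, M = 7
μ = 5/7 = 5/7,  σ² = 5/7 − (5/7)² = 10/49
V_0 = 0, E_0 = 4
V_1 = 10/49·E_0 + (5/7)²·V_0 = 40/49;  E_1 = 20/7
V_2 = 10/49·E_1 + (5/7)²·V_1 = 2400/2401;  E_2 = 100/49
V_3 = 10/49·E_2 + (5/7)²·V_2 = 109000/117649;  E_3 = 500/343
V_4 = 10/49·E_3 + (5/7)²·V_3 = 4440000/5764801;  E_4 = 2500/2401
V_5 = 10/49·E_4 + (5/7)²·V_4 = 171025000/282475249;  E_5 = 12500/16807
V_6 = 10/49·E_5 + (5/7)²·V_5 = 6376500000/13841287201;  E_6 = 62500/117649

6376500000/13841287201


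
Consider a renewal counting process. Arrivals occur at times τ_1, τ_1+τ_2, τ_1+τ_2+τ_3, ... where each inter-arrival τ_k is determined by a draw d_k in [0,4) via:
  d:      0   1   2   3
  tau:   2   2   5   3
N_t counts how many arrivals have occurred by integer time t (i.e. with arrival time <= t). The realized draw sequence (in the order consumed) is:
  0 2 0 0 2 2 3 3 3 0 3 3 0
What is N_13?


4

draw d_1=0: τ_1=2, arrival time A_1=2
draw d_2=2: τ_2=5, arrival time A_2=7
draw d_3=0: τ_3=2, arrival time A_3=9
draw d_4=0: τ_4=2, arrival time A_4=11
draw d_5=2: τ_5=5, arrival time A_5=16
draw d_6=2: τ_6=5, arrival time A_6=21
draw d_7=3: τ_7=3, arrival time A_7=24
draw d_8=3: τ_8=3, arrival time A_8=27
draw d_9=3: τ_9=3, arrival time A_9=30
draw d_10=0: τ_10=2, arrival time A_10=32
draw d_11=3: τ_11=3, arrival time A_11=35
draw d_12=3: τ_12=3, arrival time A_12=38
draw d_13=0: τ_13=2, arrival time A_13=40
N_t over t=0..13: 0:0 1:0 2:1 3:1 4:1 5:1 6:1 7:2 8:2 9:3 10:3 11:4 12:4 13:4


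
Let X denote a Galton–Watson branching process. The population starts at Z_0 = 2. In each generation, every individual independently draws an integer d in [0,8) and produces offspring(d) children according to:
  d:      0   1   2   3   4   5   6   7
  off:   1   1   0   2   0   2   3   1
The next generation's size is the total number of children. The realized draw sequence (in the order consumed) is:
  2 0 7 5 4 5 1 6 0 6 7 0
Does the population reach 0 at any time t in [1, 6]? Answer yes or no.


no

gen 0: Z_0=2, draws=[2, 0], offspring=[0, 1], Z_1=1
gen 1: Z_1=1, draws=[7], offspring=[1], Z_2=1
gen 2: Z_2=1, draws=[5], offspring=[2], Z_3=2
gen 3: Z_3=2, draws=[4, 5], offspring=[0, 2], Z_4=2
gen 4: Z_4=2, draws=[1, 6], offspring=[1, 3], Z_5=4
gen 5: Z_5=4, draws=[0, 6, 7, 0], offspring=[1, 3, 1, 1], Z_6=6


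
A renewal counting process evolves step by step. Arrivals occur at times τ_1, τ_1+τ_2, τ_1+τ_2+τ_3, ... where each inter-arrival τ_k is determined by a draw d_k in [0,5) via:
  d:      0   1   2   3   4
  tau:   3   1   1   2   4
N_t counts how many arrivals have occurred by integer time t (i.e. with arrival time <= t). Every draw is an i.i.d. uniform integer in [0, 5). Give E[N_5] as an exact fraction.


Inter-arrival values over d=0..4: [3, 1, 1, 2, 4]
Each d has probability 1/5, so the pmf of τ is: f(1) = 2/5, f(2) = 1/5, f(3) = 1/5, f(4) = 1/5
Renewal equation for m(n) = E[N_n]: condition on τ_1 = k (if k <= n, one arrival plus a fresh copy on the remaining n−k steps): m(n) = F(n) + Σ_{k<=n} f(k)·m(n−k), where F(n) = P(τ <= n) and m(0) = 0
m(1) = F(1) = 2/5
m(2) = F(2) + f(1)·m(1) = 3/5 + 2/5·2/5 = 19/25
m(3) = F(3) + f(1)·m(2) + f(2)·m(1) = 4/5 + 2/5·19/25 + 1/5·2/5 = 148/125
m(4) = F(4) + f(1)·m(3) + f(2)·m(2) + f(3)·m(1) = 1 + 2/5·148/125 + 1/5·19/25 + 1/5·2/5 = 1066/625
m(5) = F(5) + f(1)·m(4) + f(2)·m(3) + f(3)·m(2) + f(4)·m(1) = 1 + 2/5·1066/625 + 1/5·148/125 + 1/5·19/25 + 1/5·2/5 = 6722/3125
E[N_5] = m(5) = 6722/3125

6722/3125


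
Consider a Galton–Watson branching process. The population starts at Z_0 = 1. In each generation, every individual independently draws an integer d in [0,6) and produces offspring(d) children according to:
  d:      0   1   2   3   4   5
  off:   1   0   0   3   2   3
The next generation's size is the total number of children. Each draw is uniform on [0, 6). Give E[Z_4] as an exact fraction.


81/16

Outcome values over d=0..5: [1, 0, 0, 3, 2, 3]
Σy = 9, Σy² = 23, M = 6
μ = 9/6 = 3/2,  σ² = 23/6 − (3/2)² = 19/12
E[Z_0] = 1
E[Z_1] = 3/2·E[Z_0] = 3/2
E[Z_2] = 3/2·E[Z_1] = 9/4
E[Z_3] = 3/2·E[Z_2] = 27/8
E[Z_4] = 3/2·E[Z_3] = 81/16


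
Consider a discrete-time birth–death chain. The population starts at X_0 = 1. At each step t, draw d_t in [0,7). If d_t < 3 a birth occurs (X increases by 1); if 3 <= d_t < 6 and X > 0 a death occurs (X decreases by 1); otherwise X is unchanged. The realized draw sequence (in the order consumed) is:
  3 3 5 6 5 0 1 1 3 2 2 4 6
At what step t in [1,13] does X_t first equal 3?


t=0: X=1, d=3 → death, X_1=0
t=1: X=0, d=3 → hold, X_2=0
t=2: X=0, d=5 → hold, X_3=0
t=3: X=0, d=6 → hold, X_4=0
t=4: X=0, d=5 → hold, X_5=0
t=5: X=0, d=0 → birth, X_6=1
t=6: X=1, d=1 → birth, X_7=2
t=7: X=2, d=1 → birth, X_8=3
t=8: X=3, d=3 → death, X_9=2
t=9: X=2, d=2 → birth, X_10=3
t=10: X=3, d=2 → birth, X_11=4
t=11: X=4, d=4 → death, X_12=3
t=12: X=3, d=6 → hold, X_13=3

8


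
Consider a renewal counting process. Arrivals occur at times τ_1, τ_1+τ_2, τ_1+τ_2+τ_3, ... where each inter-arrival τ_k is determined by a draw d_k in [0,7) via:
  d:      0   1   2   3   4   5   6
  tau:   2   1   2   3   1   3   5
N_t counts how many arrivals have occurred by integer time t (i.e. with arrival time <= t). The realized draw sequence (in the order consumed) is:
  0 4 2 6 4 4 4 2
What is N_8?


draw d_1=0: τ_1=2, arrival time A_1=2
draw d_2=4: τ_2=1, arrival time A_2=3
draw d_3=2: τ_3=2, arrival time A_3=5
draw d_4=6: τ_4=5, arrival time A_4=10
draw d_5=4: τ_5=1, arrival time A_5=11
draw d_6=4: τ_6=1, arrival time A_6=12
draw d_7=4: τ_7=1, arrival time A_7=13
draw d_8=2: τ_8=2, arrival time A_8=15
N_t over t=0..8: 0:0 1:0 2:1 3:2 4:2 5:3 6:3 7:3 8:3

3


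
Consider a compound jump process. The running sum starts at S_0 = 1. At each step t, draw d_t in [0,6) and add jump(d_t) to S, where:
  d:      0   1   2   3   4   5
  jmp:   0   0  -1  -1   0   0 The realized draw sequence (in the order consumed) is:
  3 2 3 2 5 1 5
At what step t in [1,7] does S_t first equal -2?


t=0: S=1, d=3, jump=-1, S_1=0
t=1: S=0, d=2, jump=-1, S_2=-1
t=2: S=-1, d=3, jump=-1, S_3=-2
t=3: S=-2, d=2, jump=-1, S_4=-3
t=4: S=-3, d=5, jump=0, S_5=-3
t=5: S=-3, d=1, jump=0, S_6=-3
t=6: S=-3, d=5, jump=0, S_7=-3

3


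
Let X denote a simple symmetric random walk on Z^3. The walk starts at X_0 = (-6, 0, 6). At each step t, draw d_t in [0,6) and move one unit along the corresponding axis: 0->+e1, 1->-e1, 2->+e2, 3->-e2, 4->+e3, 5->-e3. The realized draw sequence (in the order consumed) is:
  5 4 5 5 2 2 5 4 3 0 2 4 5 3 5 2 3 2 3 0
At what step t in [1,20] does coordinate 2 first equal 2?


6

t=0: X=(-6, 0, 6), d=5 → -e3, X_1=(-6, 0, 5)
t=1: X=(-6, 0, 5), d=4 → +e3, X_2=(-6, 0, 6)
t=2: X=(-6, 0, 6), d=5 → -e3, X_3=(-6, 0, 5)
t=3: X=(-6, 0, 5), d=5 → -e3, X_4=(-6, 0, 4)
t=4: X=(-6, 0, 4), d=2 → +e2, X_5=(-6, 1, 4)
t=5: X=(-6, 1, 4), d=2 → +e2, X_6=(-6, 2, 4)
t=6: X=(-6, 2, 4), d=5 → -e3, X_7=(-6, 2, 3)
t=7: X=(-6, 2, 3), d=4 → +e3, X_8=(-6, 2, 4)
t=8: X=(-6, 2, 4), d=3 → -e2, X_9=(-6, 1, 4)
t=9: X=(-6, 1, 4), d=0 → +e1, X_10=(-5, 1, 4)
t=10: X=(-5, 1, 4), d=2 → +e2, X_11=(-5, 2, 4)
t=11: X=(-5, 2, 4), d=4 → +e3, X_12=(-5, 2, 5)
t=12: X=(-5, 2, 5), d=5 → -e3, X_13=(-5, 2, 4)
t=13: X=(-5, 2, 4), d=3 → -e2, X_14=(-5, 1, 4)
t=14: X=(-5, 1, 4), d=5 → -e3, X_15=(-5, 1, 3)
t=15: X=(-5, 1, 3), d=2 → +e2, X_16=(-5, 2, 3)
t=16: X=(-5, 2, 3), d=3 → -e2, X_17=(-5, 1, 3)
t=17: X=(-5, 1, 3), d=2 → +e2, X_18=(-5, 2, 3)
t=18: X=(-5, 2, 3), d=3 → -e2, X_19=(-5, 1, 3)
t=19: X=(-5, 1, 3), d=0 → +e1, X_20=(-4, 1, 3)


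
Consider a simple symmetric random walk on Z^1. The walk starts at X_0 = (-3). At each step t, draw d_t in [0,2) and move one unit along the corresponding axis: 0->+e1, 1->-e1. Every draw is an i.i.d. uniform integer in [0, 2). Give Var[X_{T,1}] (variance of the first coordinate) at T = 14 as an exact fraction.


14

Outcome values over d=0..1: [1, -1]
Σy = 0, Σy² = 2, M = 2
μ = 0/2 = 0,  σ² = 2/2 − (0)² = 1
Independent increments: Var[X_14] = 14·σ² = 14·(1) = 14


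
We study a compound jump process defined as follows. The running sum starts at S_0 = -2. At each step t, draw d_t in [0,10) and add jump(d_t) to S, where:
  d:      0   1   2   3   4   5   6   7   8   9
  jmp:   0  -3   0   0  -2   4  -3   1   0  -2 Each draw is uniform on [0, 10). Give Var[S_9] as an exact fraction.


729/20

Outcome values over d=0..9: [0, -3, 0, 0, -2, 4, -3, 1, 0, -2]
Σy = -5, Σy² = 43, M = 10
μ = -5/10 = -1/2,  σ² = 43/10 − (-1/2)² = 81/20
Independent increments: Var[S_9] = 9·σ² = 9·(81/20) = 729/20


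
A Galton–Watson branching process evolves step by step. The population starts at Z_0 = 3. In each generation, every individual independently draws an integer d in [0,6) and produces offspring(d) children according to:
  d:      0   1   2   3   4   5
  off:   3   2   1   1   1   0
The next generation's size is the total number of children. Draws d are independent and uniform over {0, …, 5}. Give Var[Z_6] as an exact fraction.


Outcome values over d=0..5: [3, 2, 1, 1, 1, 0]
Σy = 8, Σy² = 16, M = 6
μ = 8/6 = 4/3,  σ² = 16/6 − (4/3)² = 8/9
V_0 = 0, E_0 = 3
V_1 = 8/9·E_0 + (4/3)²·V_0 = 8/3;  E_1 = 4
V_2 = 8/9·E_1 + (4/3)²·V_1 = 224/27;  E_2 = 16/3
V_3 = 8/9·E_2 + (4/3)²·V_2 = 4736/243;  E_3 = 64/9
V_4 = 8/9·E_3 + (4/3)²·V_3 = 89600/2187;  E_4 = 256/27
V_5 = 8/9·E_4 + (4/3)²·V_4 = 1599488/19683;  E_5 = 1024/81
V_6 = 8/9·E_5 + (4/3)²·V_5 = 27582464/177147;  E_6 = 4096/243

27582464/177147


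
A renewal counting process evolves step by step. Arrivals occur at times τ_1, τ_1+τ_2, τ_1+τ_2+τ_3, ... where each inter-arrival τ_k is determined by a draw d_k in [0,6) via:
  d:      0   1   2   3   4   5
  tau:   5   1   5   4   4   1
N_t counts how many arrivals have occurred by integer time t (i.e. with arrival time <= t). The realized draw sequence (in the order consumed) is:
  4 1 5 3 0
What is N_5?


draw d_1=4: τ_1=4, arrival time A_1=4
draw d_2=1: τ_2=1, arrival time A_2=5
draw d_3=5: τ_3=1, arrival time A_3=6
draw d_4=3: τ_4=4, arrival time A_4=10
draw d_5=0: τ_5=5, arrival time A_5=15
N_t over t=0..5: 0:0 1:0 2:0 3:0 4:1 5:2

2


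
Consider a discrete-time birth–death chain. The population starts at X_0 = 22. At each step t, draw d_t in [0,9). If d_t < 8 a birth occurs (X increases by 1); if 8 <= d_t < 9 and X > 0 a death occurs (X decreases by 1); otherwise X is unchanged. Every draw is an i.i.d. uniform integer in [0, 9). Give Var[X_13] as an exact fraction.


416/81

X can drop by at most 1 per step and X_0 = 22 > T = 13, so X_t >= 22 − t >= 9 > 0 for every t <= 13: the floor at 0 (the 'and X > 0' condition) never binds. Hence X_13 = X_0 + Σ_{t<13} Y_t with i.i.d. increments Y_t = y(d_t) ∈ {+1, −1, 0}.
Outcome values over d=0..8: [1, 1, 1, 1, 1, 1, 1, 1, -1]
Σy = 7, Σy² = 9, M = 9
μ = 7/9 = 7/9,  σ² = 9/9 − (7/9)² = 32/81
Independent increments: Var[X_13] = 13·σ² = 13·(32/81) = 416/81


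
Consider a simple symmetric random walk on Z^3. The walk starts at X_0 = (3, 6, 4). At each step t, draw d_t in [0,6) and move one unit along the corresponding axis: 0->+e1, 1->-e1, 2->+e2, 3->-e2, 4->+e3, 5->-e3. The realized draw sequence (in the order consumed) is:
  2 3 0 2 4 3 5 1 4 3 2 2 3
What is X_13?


t=0: X=(3, 6, 4), d=2 → +e2, X_1=(3, 7, 4)
t=1: X=(3, 7, 4), d=3 → -e2, X_2=(3, 6, 4)
t=2: X=(3, 6, 4), d=0 → +e1, X_3=(4, 6, 4)
t=3: X=(4, 6, 4), d=2 → +e2, X_4=(4, 7, 4)
t=4: X=(4, 7, 4), d=4 → +e3, X_5=(4, 7, 5)
t=5: X=(4, 7, 5), d=3 → -e2, X_6=(4, 6, 5)
t=6: X=(4, 6, 5), d=5 → -e3, X_7=(4, 6, 4)
t=7: X=(4, 6, 4), d=1 → -e1, X_8=(3, 6, 4)
t=8: X=(3, 6, 4), d=4 → +e3, X_9=(3, 6, 5)
t=9: X=(3, 6, 5), d=3 → -e2, X_10=(3, 5, 5)
t=10: X=(3, 5, 5), d=2 → +e2, X_11=(3, 6, 5)
t=11: X=(3, 6, 5), d=2 → +e2, X_12=(3, 7, 5)
t=12: X=(3, 7, 5), d=3 → -e2, X_13=(3, 6, 5)

(3, 6, 5)


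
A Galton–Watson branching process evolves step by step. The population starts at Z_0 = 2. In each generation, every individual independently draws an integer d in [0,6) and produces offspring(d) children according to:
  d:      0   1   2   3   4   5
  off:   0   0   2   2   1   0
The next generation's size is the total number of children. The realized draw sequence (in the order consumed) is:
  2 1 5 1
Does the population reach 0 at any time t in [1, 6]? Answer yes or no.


yes

gen 0: Z_0=2, draws=[2, 1], offspring=[2, 0], Z_1=2
gen 1: Z_1=2, draws=[5, 1], offspring=[0, 0], Z_2=0
gen 2: Z_2=0, draws=[], offspring=[], Z_3=0
gen 3: Z_3=0, draws=[], offspring=[], Z_4=0
gen 4: Z_4=0, draws=[], offspring=[], Z_5=0
gen 5: Z_5=0, draws=[], offspring=[], Z_6=0


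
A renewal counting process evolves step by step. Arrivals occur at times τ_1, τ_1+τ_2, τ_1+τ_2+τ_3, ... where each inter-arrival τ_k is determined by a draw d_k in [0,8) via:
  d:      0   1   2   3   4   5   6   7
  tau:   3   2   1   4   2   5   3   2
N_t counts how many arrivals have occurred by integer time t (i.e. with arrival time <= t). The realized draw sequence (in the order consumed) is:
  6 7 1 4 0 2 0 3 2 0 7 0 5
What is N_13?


6

draw d_1=6: τ_1=3, arrival time A_1=3
draw d_2=7: τ_2=2, arrival time A_2=5
draw d_3=1: τ_3=2, arrival time A_3=7
draw d_4=4: τ_4=2, arrival time A_4=9
draw d_5=0: τ_5=3, arrival time A_5=12
draw d_6=2: τ_6=1, arrival time A_6=13
draw d_7=0: τ_7=3, arrival time A_7=16
draw d_8=3: τ_8=4, arrival time A_8=20
draw d_9=2: τ_9=1, arrival time A_9=21
draw d_10=0: τ_10=3, arrival time A_10=24
draw d_11=7: τ_11=2, arrival time A_11=26
draw d_12=0: τ_12=3, arrival time A_12=29
draw d_13=5: τ_13=5, arrival time A_13=34
N_t over t=0..13: 0:0 1:0 2:0 3:1 4:1 5:2 6:2 7:3 8:3 9:4 10:4 11:4 12:5 13:6


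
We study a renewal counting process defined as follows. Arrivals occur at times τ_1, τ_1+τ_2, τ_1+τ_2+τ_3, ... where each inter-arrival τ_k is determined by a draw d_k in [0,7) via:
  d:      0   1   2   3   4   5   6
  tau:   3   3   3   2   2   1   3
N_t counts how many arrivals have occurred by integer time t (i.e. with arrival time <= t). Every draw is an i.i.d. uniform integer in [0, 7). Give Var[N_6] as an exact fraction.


3359725564/13841287201

Inter-arrival values over d=0..6: [3, 3, 3, 2, 2, 1, 3]
Each d has probability 1/7, so the pmf of τ is: f(1) = 1/7, f(2) = 2/7, f(3) = 4/7
Let p_n(j) = P(N_n = j), with p_0 = [1]. Condition on τ_1: p_n(0) = P(τ > n), and for j >= 1, p_n(j) = Σ_{k<=n} f(k)·p_{n−k}(j−1)
p_1 = [6/7, 1/7]  (j = 0..1)
p_2 = [4/7, 20/49, 1/49]  (j = 0..2)
p_3 = [0, 44/49, 34/343, 1/343]  (j = 0..3)
p_4 = [0, 32/49, 16/49, 48/2401, 1/2401]  (j = 0..4)
p_5 = [0, 16/49, 200/343, 208/2401, 62/16807, 1/16807]  (j = 0..5)
p_6 = [0, 0, 256/343, 80/343, 332/16807, 76/117649, 1/117649]  (j = 0..6)
E[N_6] = Σ j·p_6(j) = 267618/117649;  E[N_6²] = Σ j²·p_6(j) = 637312/117649
Var[N_6] = 637312/117649 − (267618/117649)² = 3359725564/13841287201


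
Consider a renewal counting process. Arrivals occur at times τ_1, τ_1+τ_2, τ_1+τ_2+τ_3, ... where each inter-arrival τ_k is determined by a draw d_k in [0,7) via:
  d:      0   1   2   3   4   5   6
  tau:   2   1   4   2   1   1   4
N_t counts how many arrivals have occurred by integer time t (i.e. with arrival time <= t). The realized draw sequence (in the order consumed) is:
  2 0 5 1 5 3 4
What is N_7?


3

draw d_1=2: τ_1=4, arrival time A_1=4
draw d_2=0: τ_2=2, arrival time A_2=6
draw d_3=5: τ_3=1, arrival time A_3=7
draw d_4=1: τ_4=1, arrival time A_4=8
draw d_5=5: τ_5=1, arrival time A_5=9
draw d_6=3: τ_6=2, arrival time A_6=11
draw d_7=4: τ_7=1, arrival time A_7=12
N_t over t=0..7: 0:0 1:0 2:0 3:0 4:1 5:1 6:2 7:3


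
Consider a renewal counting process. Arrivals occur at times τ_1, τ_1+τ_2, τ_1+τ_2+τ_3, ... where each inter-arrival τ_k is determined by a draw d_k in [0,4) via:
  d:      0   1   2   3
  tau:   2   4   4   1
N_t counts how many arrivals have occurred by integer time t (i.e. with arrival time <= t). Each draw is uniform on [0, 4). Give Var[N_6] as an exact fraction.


10541871/16777216

Inter-arrival values over d=0..3: [2, 4, 4, 1]
Each d has probability 1/4, so the pmf of τ is: f(1) = 1/4, f(2) = 1/4, f(4) = 1/2
Let p_n(j) = P(N_n = j), with p_0 = [1]. Condition on τ_1: p_n(0) = P(τ > n), and for j >= 1, p_n(j) = Σ_{k<=n} f(k)·p_{n−k}(j−1)
p_1 = [3/4, 1/4]  (j = 0..1)
p_2 = [1/2, 7/16, 1/16]  (j = 0..2)
p_3 = [1/2, 5/16, 11/64, 1/64]  (j = 0..3)
p_4 = [0, 3/4, 3/16, 15/256, 1/256]  (j = 0..4)
p_5 = [0, 1/2, 25/64, 23/256, 19/1024, 1/1024]  (j = 0..5)
p_6 = [0, 1/4, 17/32, 45/256, 19/512, 23/4096, 1/4096]  (j = 0..6)
E[N_6] = Σ j·p_6(j) = 8265/4096;  E[N_6²] = Σ j²·p_6(j) = 19251/4096
Var[N_6] = 19251/4096 − (8265/4096)² = 10541871/16777216


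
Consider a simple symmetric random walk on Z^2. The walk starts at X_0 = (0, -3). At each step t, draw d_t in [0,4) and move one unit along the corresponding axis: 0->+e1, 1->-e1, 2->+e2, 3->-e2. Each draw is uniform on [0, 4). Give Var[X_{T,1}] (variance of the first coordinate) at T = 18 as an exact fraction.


9

Outcome values over d=0..3: [1, -1, 0, 0]
Σy = 0, Σy² = 2, M = 4
μ = 0/4 = 0,  σ² = 2/4 − (0)² = 1/2
Independent increments: Var[X_18] = 18·σ² = 18·(1/2) = 9


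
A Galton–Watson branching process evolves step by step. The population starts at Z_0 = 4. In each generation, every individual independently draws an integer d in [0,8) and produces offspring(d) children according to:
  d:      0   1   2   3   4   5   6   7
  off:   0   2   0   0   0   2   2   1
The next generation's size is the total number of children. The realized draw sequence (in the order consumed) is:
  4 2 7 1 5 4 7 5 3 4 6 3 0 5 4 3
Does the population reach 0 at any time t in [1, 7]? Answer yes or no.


gen 0: Z_0=4, draws=[4, 2, 7, 1], offspring=[0, 0, 1, 2], Z_1=3
gen 1: Z_1=3, draws=[5, 4, 7], offspring=[2, 0, 1], Z_2=3
gen 2: Z_2=3, draws=[5, 3, 4], offspring=[2, 0, 0], Z_3=2
gen 3: Z_3=2, draws=[6, 3], offspring=[2, 0], Z_4=2
gen 4: Z_4=2, draws=[0, 5], offspring=[0, 2], Z_5=2
gen 5: Z_5=2, draws=[4, 3], offspring=[0, 0], Z_6=0
gen 6: Z_6=0, draws=[], offspring=[], Z_7=0

yes


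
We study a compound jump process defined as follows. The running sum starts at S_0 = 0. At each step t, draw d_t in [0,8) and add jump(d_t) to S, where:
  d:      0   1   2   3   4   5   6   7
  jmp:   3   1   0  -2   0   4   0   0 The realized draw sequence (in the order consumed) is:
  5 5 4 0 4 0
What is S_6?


t=0: S=0, d=5, jump=4, S_1=4
t=1: S=4, d=5, jump=4, S_2=8
t=2: S=8, d=4, jump=0, S_3=8
t=3: S=8, d=0, jump=3, S_4=11
t=4: S=11, d=4, jump=0, S_5=11
t=5: S=11, d=0, jump=3, S_6=14

14


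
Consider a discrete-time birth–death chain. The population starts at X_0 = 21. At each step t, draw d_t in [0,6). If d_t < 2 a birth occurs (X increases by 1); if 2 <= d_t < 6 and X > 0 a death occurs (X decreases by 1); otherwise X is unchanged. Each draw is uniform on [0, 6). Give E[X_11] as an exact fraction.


52/3

X can drop by at most 1 per step and X_0 = 21 > T = 11, so X_t >= 21 − t >= 10 > 0 for every t <= 11: the floor at 0 (the 'and X > 0' condition) never binds. Hence X_11 = X_0 + Σ_{t<11} Y_t with i.i.d. increments Y_t = y(d_t) ∈ {+1, −1, 0}.
Outcome values over d=0..5: [1, 1, -1, -1, -1, -1]
Σy = -2, Σy² = 6, M = 6
μ = -2/6 = -1/3,  σ² = 6/6 − (-1/3)² = 8/9
E[X_11] = 21 + 11·(-1/3) = 52/3


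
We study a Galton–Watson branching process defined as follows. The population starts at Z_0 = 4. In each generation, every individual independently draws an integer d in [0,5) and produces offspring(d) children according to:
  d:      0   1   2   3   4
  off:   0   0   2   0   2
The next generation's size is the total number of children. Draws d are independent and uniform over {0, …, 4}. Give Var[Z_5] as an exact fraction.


Outcome values over d=0..4: [0, 0, 2, 0, 2]
Σy = 4, Σy² = 8, M = 5
μ = 4/5 = 4/5,  σ² = 8/5 − (4/5)² = 24/25
V_0 = 0, E_0 = 4
V_1 = 24/25·E_0 + (4/5)²·V_0 = 96/25;  E_1 = 16/5
V_2 = 24/25·E_1 + (4/5)²·V_1 = 3456/625;  E_2 = 64/25
V_3 = 24/25·E_2 + (4/5)²·V_2 = 93696/15625;  E_3 = 256/125
V_4 = 24/25·E_3 + (4/5)²·V_3 = 2267136/390625;  E_4 = 1024/625
V_5 = 24/25·E_4 + (4/5)²·V_4 = 51634176/9765625;  E_5 = 4096/3125

51634176/9765625


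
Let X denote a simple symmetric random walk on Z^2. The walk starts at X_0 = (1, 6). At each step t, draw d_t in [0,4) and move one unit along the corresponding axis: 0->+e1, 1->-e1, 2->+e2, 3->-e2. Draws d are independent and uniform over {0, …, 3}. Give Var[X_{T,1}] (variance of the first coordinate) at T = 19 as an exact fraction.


19/2

Outcome values over d=0..3: [1, -1, 0, 0]
Σy = 0, Σy² = 2, M = 4
μ = 0/4 = 0,  σ² = 2/4 − (0)² = 1/2
Independent increments: Var[X_19] = 19·σ² = 19·(1/2) = 19/2


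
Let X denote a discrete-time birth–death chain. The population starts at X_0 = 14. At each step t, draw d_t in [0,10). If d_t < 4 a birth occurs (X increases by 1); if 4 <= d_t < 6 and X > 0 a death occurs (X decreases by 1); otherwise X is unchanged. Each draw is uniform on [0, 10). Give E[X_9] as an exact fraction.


79/5

X can drop by at most 1 per step and X_0 = 14 > T = 9, so X_t >= 14 − t >= 5 > 0 for every t <= 9: the floor at 0 (the 'and X > 0' condition) never binds. Hence X_9 = X_0 + Σ_{t<9} Y_t with i.i.d. increments Y_t = y(d_t) ∈ {+1, −1, 0}.
Outcome values over d=0..9: [1, 1, 1, 1, -1, -1, 0, 0, 0, 0]
Σy = 2, Σy² = 6, M = 10
μ = 2/10 = 1/5,  σ² = 6/10 − (1/5)² = 14/25
E[X_9] = 14 + 9·(1/5) = 79/5
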